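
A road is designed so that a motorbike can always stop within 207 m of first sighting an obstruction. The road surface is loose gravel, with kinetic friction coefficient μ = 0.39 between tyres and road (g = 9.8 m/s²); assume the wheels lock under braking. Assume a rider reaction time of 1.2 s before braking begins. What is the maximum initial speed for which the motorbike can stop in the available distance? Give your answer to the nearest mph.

a = μg = 0.39 × 9.8 = 3.822 m/s².
Stopping distance: v·t_r + v²/(2a) = 207 with t_r = 1.2 s and a = 3.822 m/s².
So v² + 9.173 v − 1582.31 = 0.
Positive root: v = −a·t_r + √((a·t_r)² + 2a·d) = −4.586 + √(21.031 + 1582.31) = 35.4557 m/s.
35.4557 m/s ÷ 0.44704 = 79.312 mph.

Maximum speed ≈ 79 mph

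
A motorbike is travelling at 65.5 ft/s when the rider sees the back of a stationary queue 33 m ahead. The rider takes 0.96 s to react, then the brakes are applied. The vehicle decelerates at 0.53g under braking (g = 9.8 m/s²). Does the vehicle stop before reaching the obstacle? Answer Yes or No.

65.5 ft/s × 0.3048 = 19.9644 m/s.
a = 0.53 × 9.8 = 5.194 m/s².
Reaction distance = 19.9644 × 0.96 = 19.166 m.
Braking distance = v²/(2a) = 398.577 / 10.388 = 38.369 m.
Total stopping distance = 19.166 + 38.369 = 57.535 m, vs 33 m available — it cannot stop in time and overshoots by 57.535 − 33 = 24.535 m.

No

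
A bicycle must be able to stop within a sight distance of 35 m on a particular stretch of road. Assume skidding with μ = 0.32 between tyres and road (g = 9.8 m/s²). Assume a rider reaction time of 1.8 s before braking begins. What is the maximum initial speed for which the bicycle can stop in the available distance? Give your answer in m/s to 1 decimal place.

Maximum speed ≈ 10.2 m/s

a = μg = 0.32 × 9.8 = 3.136 m/s².
Stopping distance: v·t_r + v²/(2a) = 35 with t_r = 1.8 s and a = 3.136 m/s².
So v² + 11.290 v − 219.52 = 0.
Positive root: v = −a·t_r + √((a·t_r)² + 2a·d) = −5.645 + √(31.866 + 219.52) = 10.2102 m/s.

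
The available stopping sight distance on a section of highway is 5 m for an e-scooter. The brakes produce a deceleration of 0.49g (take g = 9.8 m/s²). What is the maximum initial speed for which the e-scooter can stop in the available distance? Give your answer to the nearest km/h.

Maximum speed ≈ 25 km/h

a = 0.49 × 9.8 = 4.802 m/s².
v²/(2a) = d ⇒ v = √(2 × 4.802 × 5) = √48.02 = 6.9296 m/s.
6.9296 m/s × 3.6 = 24.947 km/h.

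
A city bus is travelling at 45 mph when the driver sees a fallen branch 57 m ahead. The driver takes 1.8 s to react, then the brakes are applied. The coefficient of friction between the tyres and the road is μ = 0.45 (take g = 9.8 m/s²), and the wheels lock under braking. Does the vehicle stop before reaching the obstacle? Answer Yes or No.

45 mph × 0.44704 = 20.1168 m/s.
a = μg = 0.45 × 9.8 = 4.410 m/s².
Reaction distance = 20.1168 × 1.8 = 36.210 m.
Braking distance = v²/(2a) = 404.686 / 8.820 = 45.883 m.
Total stopping distance = 36.210 + 45.883 = 82.093 m, vs 57 m available — it cannot stop in time and overshoots by 82.093 − 57 = 25.093 m.

No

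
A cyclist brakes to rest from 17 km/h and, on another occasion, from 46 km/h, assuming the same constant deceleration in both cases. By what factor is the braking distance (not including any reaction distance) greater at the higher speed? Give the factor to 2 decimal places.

Factor ≈ 7.32

Braking distance d = v²/(2a), so with a fixed, d ∝ v².
Factor = (46/17)² = 2.7059² = 7.3219.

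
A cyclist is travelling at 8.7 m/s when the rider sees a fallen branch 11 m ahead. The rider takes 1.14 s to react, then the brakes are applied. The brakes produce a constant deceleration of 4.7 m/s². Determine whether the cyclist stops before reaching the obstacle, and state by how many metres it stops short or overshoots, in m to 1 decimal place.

Reaction distance = 8.7000 × 1.14 = 9.918 m.
Braking distance = v²/(2a) = 75.690 / 9.400 = 8.052 m.
Total stopping distance = 9.918 + 8.052 = 17.970 m, vs 11 m available — it cannot stop in time and overshoots by 17.970 − 11 = 6.970 m.

No — it overshoots by 7.0 m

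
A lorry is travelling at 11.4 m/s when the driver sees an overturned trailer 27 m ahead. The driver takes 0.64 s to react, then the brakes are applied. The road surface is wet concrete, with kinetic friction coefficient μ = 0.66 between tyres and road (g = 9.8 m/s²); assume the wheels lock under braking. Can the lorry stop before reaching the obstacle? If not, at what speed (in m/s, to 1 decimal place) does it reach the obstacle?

a = μg = 0.66 × 9.8 = 6.468 m/s².
Reaction distance = 11.4000 × 0.64 = 7.296 m.
Braking distance = v²/(2a) = 129.960 / 12.936 = 10.046 m.
Total stopping distance = 7.296 + 10.046 = 17.342 m, vs 27 m available — it stops with 27 − 17.342 = 9.658 m to spare.

Yes — it stops about 9.7 m short of the obstacle, so it never reaches it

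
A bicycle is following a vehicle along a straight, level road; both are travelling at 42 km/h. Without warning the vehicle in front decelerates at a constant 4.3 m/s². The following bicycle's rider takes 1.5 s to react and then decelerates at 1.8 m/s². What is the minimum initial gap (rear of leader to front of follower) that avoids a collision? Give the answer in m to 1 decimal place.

Minimum gap ≈ 39.5 m

42 km/h ÷ 3.6 = 11.6667 m/s.
Leader travels v²/(2a_L) = 136.112 / 8.600 = 15.827 m before stopping.
Follower covers v·t_r = 11.6667 × 1.5 = 17.500 m while reacting, then v²/(2a_F) = 136.112 / 3.600 = 37.809 m while braking, for a total of 17.500 + 37.809 = 55.309 m.
Since a_F ≤ a_L and the follower starts braking later, the follower is never slower than the leader, so the closest approach is when both have stopped.
Minimum gap = 55.309 − 15.827 = 39.482 m.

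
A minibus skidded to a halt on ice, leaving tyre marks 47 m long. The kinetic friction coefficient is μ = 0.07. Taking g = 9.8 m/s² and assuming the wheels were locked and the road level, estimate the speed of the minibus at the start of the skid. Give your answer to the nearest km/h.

Initial speed ≈ 29 km/h

Deceleration a = μg = 0.07 × 9.8 = 0.686 m/s².
v = √(2a·d) = √(2 × 0.686 × 47) = √64.484 = 8.0302 m/s.
= 8.0302 × 3.6 = 28.909 km/h.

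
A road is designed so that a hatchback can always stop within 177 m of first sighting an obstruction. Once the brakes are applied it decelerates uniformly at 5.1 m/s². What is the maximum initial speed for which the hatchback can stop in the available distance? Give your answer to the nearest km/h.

v²/(2a) = d ⇒ v = √(2 × 5.100 × 177) = √1805.40 = 42.4900 m/s.
42.4900 m/s × 3.6 = 152.964 km/h.

Maximum speed ≈ 153 km/h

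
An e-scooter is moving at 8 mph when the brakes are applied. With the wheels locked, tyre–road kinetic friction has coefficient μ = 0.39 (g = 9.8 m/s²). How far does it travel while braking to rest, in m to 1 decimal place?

Braking distance ≈ 1.7 m

8 mph × 0.44704 = 3.5763 m/s.
a = μg = 0.39 × 9.8 = 3.822 m/s².
Braking distance = v²/(2a) = 3.5763² / (2 × 3.822) = 12.790 / 7.644 = 1.673 m.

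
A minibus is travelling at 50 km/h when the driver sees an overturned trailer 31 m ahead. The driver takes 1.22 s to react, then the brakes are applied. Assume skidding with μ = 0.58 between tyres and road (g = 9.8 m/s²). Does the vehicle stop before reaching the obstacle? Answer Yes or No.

50 km/h ÷ 3.6 = 13.8889 m/s.
a = μg = 0.58 × 9.8 = 5.684 m/s².
Reaction distance = 13.8889 × 1.22 = 16.944 m.
Braking distance = v²/(2a) = 192.902 / 11.368 = 16.969 m.
Total stopping distance = 16.944 + 16.969 = 33.913 m, vs 31 m available — it cannot stop in time and overshoots by 33.913 − 31 = 2.913 m.

No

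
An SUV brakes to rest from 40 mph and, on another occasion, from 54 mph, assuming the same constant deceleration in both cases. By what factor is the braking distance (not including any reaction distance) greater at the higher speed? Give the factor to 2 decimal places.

Factor ≈ 1.82

Braking distance d = v²/(2a), so with a fixed, d ∝ v².
Factor = (54/40)² = 1.3500² = 1.8225.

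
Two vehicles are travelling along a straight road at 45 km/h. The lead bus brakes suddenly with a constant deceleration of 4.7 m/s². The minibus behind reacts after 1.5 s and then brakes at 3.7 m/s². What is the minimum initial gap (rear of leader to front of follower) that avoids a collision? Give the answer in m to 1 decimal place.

45 km/h ÷ 3.6 = 12.5000 m/s.
Leader travels v²/(2a_L) = 156.250 / 9.400 = 16.622 m before stopping.
Follower covers v·t_r = 12.5000 × 1.5 = 18.750 m while reacting, then v²/(2a_F) = 156.250 / 7.400 = 21.115 m while braking, for a total of 18.750 + 21.115 = 39.865 m.
Since a_F ≤ a_L and the follower starts braking later, the follower is never slower than the leader, so the closest approach is when both have stopped.
Minimum gap = 39.865 − 16.622 = 23.243 m.

Minimum gap ≈ 23.2 m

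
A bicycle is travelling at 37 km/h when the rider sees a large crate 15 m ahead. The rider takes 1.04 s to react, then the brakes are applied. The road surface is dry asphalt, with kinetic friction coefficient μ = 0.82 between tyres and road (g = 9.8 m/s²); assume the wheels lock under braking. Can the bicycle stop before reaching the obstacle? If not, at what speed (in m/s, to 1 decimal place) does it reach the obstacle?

37 km/h ÷ 3.6 = 10.2778 m/s.
a = μg = 0.82 × 9.8 = 8.036 m/s².
Reaction distance = 10.2778 × 1.04 = 10.689 m.
Braking distance needed to stop: v²/(2a) = 105.633 / 16.072 = 6.572 m, so total needed = 10.689 + 6.572 = 17.261 m > 15 m — it cannot stop.
Distance remaining when braking begins: 15 − 10.689 = 4.311 m.
v² = v₀² − 2a·d = 105.633 − 2 × 8.036 × 4.311 = 36.347 m²/s².
v = √36.347 = 6.029 m/s.

No — it strikes the obstacle at 6.0 m/s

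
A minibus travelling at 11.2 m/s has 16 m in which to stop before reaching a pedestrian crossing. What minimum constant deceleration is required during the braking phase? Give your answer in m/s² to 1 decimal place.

v² = 2a·d ⇒ a = v²/(2d) = 11.2000² / (2 × 16.000) = 125.440 / 32.000 = 3.9200 m/s².

Required deceleration ≈ 3.9 m/s²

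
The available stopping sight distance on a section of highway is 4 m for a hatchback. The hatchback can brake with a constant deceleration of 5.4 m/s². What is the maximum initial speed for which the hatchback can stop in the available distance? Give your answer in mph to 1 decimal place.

v²/(2a) = d ⇒ v = √(2 × 5.400 × 4) = √43.20 = 6.5727 m/s.
6.5727 m/s ÷ 0.44704 = 14.703 mph.

Maximum speed ≈ 14.7 mph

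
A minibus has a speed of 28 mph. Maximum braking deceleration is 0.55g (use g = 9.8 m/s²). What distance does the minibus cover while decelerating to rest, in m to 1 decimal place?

Braking distance ≈ 14.5 m

28 mph × 0.44704 = 12.5171 m/s.
a = 0.55 × 9.8 = 5.390 m/s².
Braking distance = v²/(2a) = 12.5171² / (2 × 5.390) = 156.678 / 10.780 = 14.534 m.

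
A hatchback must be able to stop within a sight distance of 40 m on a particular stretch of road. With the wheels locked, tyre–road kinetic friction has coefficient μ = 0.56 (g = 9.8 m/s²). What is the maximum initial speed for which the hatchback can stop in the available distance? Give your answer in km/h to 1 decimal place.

Maximum speed ≈ 75.4 km/h

a = μg = 0.56 × 9.8 = 5.488 m/s².
v²/(2a) = d ⇒ v = √(2 × 5.488 × 40) = √439.04 = 20.9533 m/s.
20.9533 m/s × 3.6 = 75.432 km/h.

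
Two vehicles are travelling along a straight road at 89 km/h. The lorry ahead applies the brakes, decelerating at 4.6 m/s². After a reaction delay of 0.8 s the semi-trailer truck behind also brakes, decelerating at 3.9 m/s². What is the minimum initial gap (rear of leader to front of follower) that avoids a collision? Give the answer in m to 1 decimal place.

89 km/h ÷ 3.6 = 24.7222 m/s.
Leader travels v²/(2a_L) = 611.187 / 9.200 = 66.433 m before stopping.
Follower covers v·t_r = 24.7222 × 0.8 = 19.778 m while reacting, then v²/(2a_F) = 611.187 / 7.800 = 78.357 m while braking, for a total of 19.778 + 78.357 = 98.135 m.
Since a_F ≤ a_L and the follower starts braking later, the follower is never slower than the leader, so the closest approach is when both have stopped.
Minimum gap = 98.135 − 66.433 = 31.702 m.

Minimum gap ≈ 31.7 m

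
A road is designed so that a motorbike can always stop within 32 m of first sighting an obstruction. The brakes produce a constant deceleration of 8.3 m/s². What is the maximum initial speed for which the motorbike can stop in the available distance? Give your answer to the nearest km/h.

Maximum speed ≈ 83 km/h

v²/(2a) = d ⇒ v = √(2 × 8.300 × 32) = √531.20 = 23.0478 m/s.
23.0478 m/s × 3.6 = 82.972 km/h.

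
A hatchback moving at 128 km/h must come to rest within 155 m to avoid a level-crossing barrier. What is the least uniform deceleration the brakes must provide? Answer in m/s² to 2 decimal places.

128 km/h ÷ 3.6 = 35.5556 m/s.
v² = 2a·d ⇒ a = v²/(2d) = 35.5556² / (2 × 155.000) = 1264.201 / 310.000 = 4.0781 m/s².

Required deceleration ≈ 4.08 m/s²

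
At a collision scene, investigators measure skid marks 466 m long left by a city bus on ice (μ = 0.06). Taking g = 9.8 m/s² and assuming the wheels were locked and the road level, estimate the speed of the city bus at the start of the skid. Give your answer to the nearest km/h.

Deceleration a = μg = 0.06 × 9.8 = 0.588 m/s².
v = √(2a·d) = √(2 × 0.588 × 466) = √548.016 = 23.4097 m/s.
= 23.4097 × 3.6 = 84.275 km/h.

Initial speed ≈ 84 km/h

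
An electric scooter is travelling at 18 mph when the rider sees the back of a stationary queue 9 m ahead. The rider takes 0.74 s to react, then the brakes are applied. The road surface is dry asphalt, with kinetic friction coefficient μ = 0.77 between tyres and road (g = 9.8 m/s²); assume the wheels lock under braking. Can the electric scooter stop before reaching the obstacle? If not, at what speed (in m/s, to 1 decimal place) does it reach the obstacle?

No — it strikes the obstacle at 4.3 m/s

18 mph × 0.44704 = 8.0467 m/s.
a = μg = 0.77 × 9.8 = 7.546 m/s².
Reaction distance = 8.0467 × 0.74 = 5.955 m.
Braking distance needed to stop: v²/(2a) = 64.749 / 15.092 = 4.290 m, so total needed = 5.955 + 4.290 = 10.245 m > 9 m — it cannot stop.
Distance remaining when braking begins: 9 − 5.955 = 3.045 m.
v² = v₀² − 2a·d = 64.749 − 2 × 7.546 × 3.045 = 18.794 m²/s².
v = √18.794 = 4.335 m/s.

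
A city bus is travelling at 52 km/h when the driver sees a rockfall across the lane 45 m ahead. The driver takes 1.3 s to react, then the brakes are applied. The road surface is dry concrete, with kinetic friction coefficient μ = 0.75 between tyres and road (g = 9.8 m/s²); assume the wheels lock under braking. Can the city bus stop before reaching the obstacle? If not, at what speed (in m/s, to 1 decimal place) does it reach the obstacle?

Yes — it stops about 12.0 m short of the obstacle, so it never reaches it

52 km/h ÷ 3.6 = 14.4444 m/s.
a = μg = 0.75 × 9.8 = 7.350 m/s².
Reaction distance = 14.4444 × 1.3 = 18.778 m.
Braking distance = v²/(2a) = 208.641 / 14.700 = 14.193 m.
Total stopping distance = 18.778 + 14.193 = 32.971 m, vs 45 m available — it stops with 45 − 32.971 = 12.029 m to spare.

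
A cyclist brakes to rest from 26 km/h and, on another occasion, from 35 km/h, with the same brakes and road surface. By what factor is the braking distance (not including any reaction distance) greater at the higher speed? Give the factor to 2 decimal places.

Braking distance d = v²/(2a), so with a fixed, d ∝ v².
Factor = (35/26)² = 1.3462² = 1.8123.

Factor ≈ 1.81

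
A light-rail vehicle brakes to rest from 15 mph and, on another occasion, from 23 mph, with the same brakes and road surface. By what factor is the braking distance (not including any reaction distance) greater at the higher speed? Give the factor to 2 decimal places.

Braking distance d = v²/(2a), so with a fixed, d ∝ v².
Factor = (23/15)² = 1.5333² = 2.3510.

Factor ≈ 2.35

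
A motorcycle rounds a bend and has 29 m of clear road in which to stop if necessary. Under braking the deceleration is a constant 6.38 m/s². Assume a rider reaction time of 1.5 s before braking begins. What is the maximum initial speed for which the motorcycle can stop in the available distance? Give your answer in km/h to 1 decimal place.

Maximum speed ≈ 42.9 km/h

Stopping distance: v·t_r + v²/(2a) = 29 with t_r = 1.5 s and a = 6.380 m/s².
So v² + 19.140 v − 370.04 = 0.
Positive root: v = −a·t_r + √((a·t_r)² + 2a·d) = −9.570 + √(91.585 + 370.04) = 11.9155 m/s.
11.9155 m/s × 3.6 = 42.896 km/h.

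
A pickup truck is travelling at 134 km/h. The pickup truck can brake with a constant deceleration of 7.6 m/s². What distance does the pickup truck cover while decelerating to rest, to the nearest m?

Braking distance ≈ 91 m

134 km/h ÷ 3.6 = 37.2222 m/s.
Braking distance = v²/(2a) = 37.2222² / (2 × 7.600) = 1385.492 / 15.200 = 91.151 m.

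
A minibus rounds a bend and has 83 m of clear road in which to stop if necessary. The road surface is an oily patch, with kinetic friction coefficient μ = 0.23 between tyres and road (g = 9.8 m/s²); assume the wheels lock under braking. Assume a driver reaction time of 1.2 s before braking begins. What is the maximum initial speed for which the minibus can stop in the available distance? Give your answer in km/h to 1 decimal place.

a = μg = 0.23 × 9.8 = 2.254 m/s².
Stopping distance: v·t_r + v²/(2a) = 83 with t_r = 1.2 s and a = 2.254 m/s².
So v² + 5.410 v − 374.16 = 0.
Positive root: v = −a·t_r + √((a·t_r)² + 2a·d) = −2.705 + √(7.317 + 374.16) = 16.8264 m/s.
16.8264 m/s × 3.6 = 60.575 km/h.

Maximum speed ≈ 60.6 km/h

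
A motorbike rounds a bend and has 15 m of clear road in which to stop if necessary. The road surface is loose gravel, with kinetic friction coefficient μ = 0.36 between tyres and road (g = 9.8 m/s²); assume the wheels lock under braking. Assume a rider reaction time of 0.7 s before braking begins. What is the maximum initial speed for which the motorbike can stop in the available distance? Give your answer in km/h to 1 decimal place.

Maximum speed ≈ 29.2 km/h

a = μg = 0.36 × 9.8 = 3.528 m/s².
Stopping distance: v·t_r + v²/(2a) = 15 with t_r = 0.7 s and a = 3.528 m/s².
So v² + 4.939 v − 105.84 = 0.
Positive root: v = −a·t_r + √((a·t_r)² + 2a·d) = −2.470 + √(6.101 + 105.84) = 8.1102 m/s.
8.1102 m/s × 3.6 = 29.197 km/h.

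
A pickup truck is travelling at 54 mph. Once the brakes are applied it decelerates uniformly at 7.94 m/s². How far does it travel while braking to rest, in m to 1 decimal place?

Braking distance ≈ 36.7 m

54 mph × 0.44704 = 24.1402 m/s.
Braking distance = v²/(2a) = 24.1402² / (2 × 7.940) = 582.749 / 15.880 = 36.697 m.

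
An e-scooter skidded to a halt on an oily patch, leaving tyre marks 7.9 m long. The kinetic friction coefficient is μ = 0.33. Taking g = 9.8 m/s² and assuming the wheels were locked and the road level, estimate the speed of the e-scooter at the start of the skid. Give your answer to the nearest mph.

Deceleration a = μg = 0.33 × 9.8 = 3.234 m/s².
v = √(2a·d) = √(2 × 3.234 × 7.9) = √51.097 = 7.1482 m/s.
= 7.1482 ÷ 0.44704 = 15.990 mph.

Initial speed ≈ 16 mph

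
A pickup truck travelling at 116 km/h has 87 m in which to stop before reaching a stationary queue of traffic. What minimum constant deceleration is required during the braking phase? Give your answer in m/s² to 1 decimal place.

Required deceleration ≈ 6.0 m/s²

116 km/h ÷ 3.6 = 32.2222 m/s.
v² = 2a·d ⇒ a = v²/(2d) = 32.2222² / (2 × 87.000) = 1038.270 / 174.000 = 5.9671 m/s².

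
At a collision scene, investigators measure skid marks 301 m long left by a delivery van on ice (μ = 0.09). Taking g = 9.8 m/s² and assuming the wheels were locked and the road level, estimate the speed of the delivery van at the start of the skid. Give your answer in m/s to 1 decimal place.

Deceleration a = μg = 0.09 × 9.8 = 0.882 m/s².
v = √(2a·d) = √(2 × 0.882 × 301) = √530.964 = 23.0427 m/s.

Initial speed ≈ 23.0 m/s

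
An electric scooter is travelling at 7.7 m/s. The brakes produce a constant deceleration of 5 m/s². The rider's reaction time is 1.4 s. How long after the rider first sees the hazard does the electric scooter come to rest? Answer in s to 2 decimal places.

Braking time = v/a = 7.7000 / 5.000 = 1.540 s.
Total = 1.4 + 1.540 = 2.940 s.

Total time ≈ 2.94 s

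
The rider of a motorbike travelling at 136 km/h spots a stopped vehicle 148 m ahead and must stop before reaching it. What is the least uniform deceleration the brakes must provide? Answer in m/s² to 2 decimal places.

136 km/h ÷ 3.6 = 37.7778 m/s.
v² = 2a·d ⇒ a = v²/(2d) = 37.7778² / (2 × 148.000) = 1427.162 / 296.000 = 4.8215 m/s².

Required deceleration ≈ 4.82 m/s²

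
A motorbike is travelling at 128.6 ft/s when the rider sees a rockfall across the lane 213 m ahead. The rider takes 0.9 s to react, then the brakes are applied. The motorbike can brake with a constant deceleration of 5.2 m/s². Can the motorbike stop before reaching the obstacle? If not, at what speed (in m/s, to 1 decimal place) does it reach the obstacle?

Yes — it stops about 30.0 m short of the obstacle, so it never reaches it

128.6 ft/s × 0.3048 = 39.1973 m/s.
Reaction distance = 39.1973 × 0.9 = 35.278 m.
Braking distance = v²/(2a) = 1536.428 / 10.400 = 147.733 m.
Total stopping distance = 35.278 + 147.733 = 183.011 m, vs 213 m available — it stops with 213 − 183.011 = 29.989 m to spare.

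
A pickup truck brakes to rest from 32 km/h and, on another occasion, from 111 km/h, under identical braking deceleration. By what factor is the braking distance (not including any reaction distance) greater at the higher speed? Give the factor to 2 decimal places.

Braking distance d = v²/(2a), so with a fixed, d ∝ v².
Factor = (111/32)² = 3.4688² = 12.0326.

Factor ≈ 12.03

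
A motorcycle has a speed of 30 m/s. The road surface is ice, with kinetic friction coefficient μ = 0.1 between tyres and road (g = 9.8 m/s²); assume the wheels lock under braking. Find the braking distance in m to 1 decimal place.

Braking distance ≈ 459.2 m

a = μg = 0.1 × 9.8 = 0.980 m/s².
Braking distance = v²/(2a) = 30.0000² / (2 × 0.980) = 900.000 / 1.960 = 459.184 m.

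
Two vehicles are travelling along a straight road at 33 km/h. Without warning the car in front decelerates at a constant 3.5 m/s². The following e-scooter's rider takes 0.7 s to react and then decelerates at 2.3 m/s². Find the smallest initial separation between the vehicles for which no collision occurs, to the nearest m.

33 km/h ÷ 3.6 = 9.1667 m/s.
Leader travels v²/(2a_L) = 84.028 / 7.000 = 12.004 m before stopping.
Follower covers v·t_r = 9.1667 × 0.7 = 6.417 m while reacting, then v²/(2a_F) = 84.028 / 4.600 = 18.267 m while braking, for a total of 6.417 + 18.267 = 24.684 m.
Since a_F ≤ a_L and the follower starts braking later, the follower is never slower than the leader, so the closest approach is when both have stopped.
Minimum gap = 24.684 − 12.004 = 12.680 m.

Minimum gap ≈ 13 m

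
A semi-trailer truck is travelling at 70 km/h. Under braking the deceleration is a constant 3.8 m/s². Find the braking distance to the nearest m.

Braking distance ≈ 50 m

70 km/h ÷ 3.6 = 19.4444 m/s.
Braking distance = v²/(2a) = 19.4444² / (2 × 3.800) = 378.085 / 7.600 = 49.748 m.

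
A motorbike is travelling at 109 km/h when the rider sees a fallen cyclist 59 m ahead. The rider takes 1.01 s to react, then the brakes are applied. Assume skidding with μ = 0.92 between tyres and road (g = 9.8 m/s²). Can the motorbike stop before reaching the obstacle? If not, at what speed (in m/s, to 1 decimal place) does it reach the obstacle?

No — it strikes the obstacle at 20.1 m/s

109 km/h ÷ 3.6 = 30.2778 m/s.
a = μg = 0.92 × 9.8 = 9.016 m/s².
Reaction distance = 30.2778 × 1.01 = 30.581 m.
Braking distance needed to stop: v²/(2a) = 916.745 / 18.032 = 50.840 m, so total needed = 30.581 + 50.840 = 81.421 m > 59 m — it cannot stop.
Distance remaining when braking begins: 59 − 30.581 = 28.419 m.
v² = v₀² − 2a·d = 916.745 − 2 × 9.016 × 28.419 = 404.294 m²/s².
v = √404.294 = 20.107 m/s.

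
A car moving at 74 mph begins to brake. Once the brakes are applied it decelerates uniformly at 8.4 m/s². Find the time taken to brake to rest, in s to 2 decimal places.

Braking time ≈ 3.94 s

74 mph × 0.44704 = 33.0810 m/s.
Braking time = v/a = 33.0810 / 8.400 = 3.938 s.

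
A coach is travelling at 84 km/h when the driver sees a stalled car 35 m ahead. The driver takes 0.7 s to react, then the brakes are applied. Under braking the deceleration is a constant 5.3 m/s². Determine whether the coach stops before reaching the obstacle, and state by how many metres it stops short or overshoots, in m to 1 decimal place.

No — it overshoots by 32.7 m

84 km/h ÷ 3.6 = 23.3333 m/s.
Reaction distance = 23.3333 × 0.7 = 16.333 m.
Braking distance = v²/(2a) = 544.443 / 10.600 = 51.363 m.
Total stopping distance = 16.333 + 51.363 = 67.696 m, vs 35 m available — it cannot stop in time and overshoots by 67.696 − 35 = 32.696 m.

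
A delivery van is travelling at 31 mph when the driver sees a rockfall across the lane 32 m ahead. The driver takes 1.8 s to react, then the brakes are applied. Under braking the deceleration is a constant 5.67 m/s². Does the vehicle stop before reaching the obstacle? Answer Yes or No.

No

31 mph × 0.44704 = 13.8582 m/s.
Reaction distance = 13.8582 × 1.8 = 24.945 m.
Braking distance = v²/(2a) = 192.050 / 11.340 = 16.936 m.
Total stopping distance = 24.945 + 16.936 = 41.881 m, vs 32 m available — it cannot stop in time and overshoots by 41.881 − 32 = 9.881 m.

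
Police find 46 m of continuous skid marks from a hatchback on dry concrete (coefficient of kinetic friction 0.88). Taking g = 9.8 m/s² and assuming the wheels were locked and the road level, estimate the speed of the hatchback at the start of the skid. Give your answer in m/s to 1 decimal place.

Deceleration a = μg = 0.88 × 9.8 = 8.624 m/s².
v = √(2a·d) = √(2 × 8.624 × 46) = √793.408 = 28.1675 m/s.

Initial speed ≈ 28.2 m/s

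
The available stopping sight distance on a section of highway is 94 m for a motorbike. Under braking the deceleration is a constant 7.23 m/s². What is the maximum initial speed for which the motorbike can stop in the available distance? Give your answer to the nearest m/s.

Maximum speed ≈ 37 m/s

v²/(2a) = d ⇒ v = √(2 × 7.230 × 94) = √1359.24 = 36.8679 m/s.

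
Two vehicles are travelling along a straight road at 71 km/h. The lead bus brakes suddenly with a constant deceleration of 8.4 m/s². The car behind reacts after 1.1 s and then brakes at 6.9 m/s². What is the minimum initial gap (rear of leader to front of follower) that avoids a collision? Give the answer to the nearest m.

Minimum gap ≈ 27 m

71 km/h ÷ 3.6 = 19.7222 m/s.
Leader travels v²/(2a_L) = 388.965 / 16.800 = 23.153 m before stopping.
Follower covers v·t_r = 19.7222 × 1.1 = 21.694 m while reacting, then v²/(2a_F) = 388.965 / 13.800 = 28.186 m while braking, for a total of 21.694 + 28.186 = 49.880 m.
Since a_F ≤ a_L and the follower starts braking later, the follower is never slower than the leader, so the closest approach is when both have stopped.
Minimum gap = 49.880 − 23.153 = 26.727 m.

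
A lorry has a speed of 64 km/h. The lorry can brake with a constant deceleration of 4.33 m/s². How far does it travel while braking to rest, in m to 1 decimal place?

Braking distance ≈ 36.5 m

64 km/h ÷ 3.6 = 17.7778 m/s.
Braking distance = v²/(2a) = 17.7778² / (2 × 4.330) = 316.050 / 8.660 = 36.495 m.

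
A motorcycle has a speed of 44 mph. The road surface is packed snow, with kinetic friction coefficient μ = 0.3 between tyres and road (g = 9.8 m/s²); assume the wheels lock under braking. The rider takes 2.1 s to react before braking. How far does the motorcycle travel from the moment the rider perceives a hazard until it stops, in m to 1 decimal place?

Total stopping distance ≈ 107.1 m

44 mph × 0.44704 = 19.6698 m/s.
a = μg = 0.3 × 9.8 = 2.940 m/s².
Reaction distance = v·t_r = 19.6698 × 2.1 = 41.307 m.
Braking distance = v²/(2a) = 19.6698² / (2 × 2.940) = 386.901 / 5.880 = 65.799 m.
Total = 41.307 + 65.799 = 107.106 m.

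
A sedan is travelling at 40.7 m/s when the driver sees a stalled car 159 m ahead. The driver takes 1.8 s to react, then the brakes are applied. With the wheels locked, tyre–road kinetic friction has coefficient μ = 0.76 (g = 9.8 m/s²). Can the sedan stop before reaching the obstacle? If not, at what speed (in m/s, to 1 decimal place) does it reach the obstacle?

a = μg = 0.76 × 9.8 = 7.448 m/s².
Reaction distance = 40.7000 × 1.8 = 73.260 m.
Braking distance needed to stop: v²/(2a) = 1656.490 / 14.896 = 111.204 m, so total needed = 73.260 + 111.204 = 184.464 m > 159 m — it cannot stop.
Distance remaining when braking begins: 159 − 73.260 = 85.740 m.
v² = v₀² − 2a·d = 1656.490 − 2 × 7.448 × 85.740 = 379.307 m²/s².
v = √379.307 = 19.476 m/s.

No — it strikes the obstacle at 19.5 m/s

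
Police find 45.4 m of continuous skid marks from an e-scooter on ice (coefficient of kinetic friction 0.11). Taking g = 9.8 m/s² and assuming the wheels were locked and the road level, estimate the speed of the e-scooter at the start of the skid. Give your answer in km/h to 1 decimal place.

Deceleration a = μg = 0.11 × 9.8 = 1.078 m/s².
v = √(2a·d) = √(2 × 1.078 × 45.4) = √97.882 = 9.8935 m/s.
= 9.8935 × 3.6 = 35.617 km/h.

Initial speed ≈ 35.6 km/h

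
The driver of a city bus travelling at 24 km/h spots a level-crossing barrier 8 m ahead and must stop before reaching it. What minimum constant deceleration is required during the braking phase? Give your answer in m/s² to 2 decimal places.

24 km/h ÷ 3.6 = 6.6667 m/s.
v² = 2a·d ⇒ a = v²/(2d) = 6.6667² / (2 × 8.000) = 44.445 / 16.000 = 2.7778 m/s².

Required deceleration ≈ 2.78 m/s²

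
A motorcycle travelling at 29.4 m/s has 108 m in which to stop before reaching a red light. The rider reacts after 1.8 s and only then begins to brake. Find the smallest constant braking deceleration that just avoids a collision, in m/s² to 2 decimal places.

Distance covered during reaction = 29.4000 × 1.8 = 52.920 m.
Distance available for braking: 108 − 52.920 = 55.080 m.
v² = 2a·d ⇒ a = v²/(2d) = 29.4000² / (2 × 55.080) = 864.360 / 110.160 = 7.8464 m/s².

Required deceleration ≈ 7.85 m/s²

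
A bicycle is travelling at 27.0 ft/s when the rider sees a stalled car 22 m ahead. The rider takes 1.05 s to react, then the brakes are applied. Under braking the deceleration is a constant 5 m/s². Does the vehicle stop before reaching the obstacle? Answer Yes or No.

27 ft/s × 0.3048 = 8.2296 m/s.
Reaction distance = 8.2296 × 1.05 = 8.641 m.
Braking distance = v²/(2a) = 67.726 / 10.000 = 6.773 m.
Total stopping distance = 8.641 + 6.773 = 15.414 m, vs 22 m available — it stops with 22 − 15.414 = 6.586 m to spare.

Yes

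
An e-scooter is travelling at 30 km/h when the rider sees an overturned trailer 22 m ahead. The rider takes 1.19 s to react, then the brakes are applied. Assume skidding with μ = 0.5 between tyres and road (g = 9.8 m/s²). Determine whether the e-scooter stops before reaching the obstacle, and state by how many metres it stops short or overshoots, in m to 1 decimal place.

30 km/h ÷ 3.6 = 8.3333 m/s.
a = μg = 0.5 × 9.8 = 4.900 m/s².
Reaction distance = 8.3333 × 1.19 = 9.917 m.
Braking distance = v²/(2a) = 69.444 / 9.800 = 7.086 m.
Total stopping distance = 9.917 + 7.086 = 17.003 m, vs 22 m available — it stops with 22 − 17.003 = 4.997 m to spare.

Yes — it stops 5.0 m short of the obstacle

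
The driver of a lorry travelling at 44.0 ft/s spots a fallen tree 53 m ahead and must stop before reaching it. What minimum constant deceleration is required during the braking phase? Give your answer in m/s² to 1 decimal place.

Required deceleration ≈ 1.7 m/s²

44 ft/s × 0.3048 = 13.4112 m/s.
v² = 2a·d ⇒ a = v²/(2d) = 13.4112² / (2 × 53.000) = 179.860 / 106.000 = 1.6968 m/s².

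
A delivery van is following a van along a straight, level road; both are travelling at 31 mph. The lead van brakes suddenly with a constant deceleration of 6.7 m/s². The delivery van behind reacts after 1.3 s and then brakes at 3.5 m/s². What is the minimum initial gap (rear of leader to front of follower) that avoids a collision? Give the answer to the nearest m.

Minimum gap ≈ 31 m

31 mph × 0.44704 = 13.8582 m/s.
Leader travels v²/(2a_L) = 192.050 / 13.400 = 14.332 m before stopping.
Follower covers v·t_r = 13.8582 × 1.3 = 18.016 m while reacting, then v²/(2a_F) = 192.050 / 7.000 = 27.436 m while braking, for a total of 18.016 + 27.436 = 45.452 m.
Since a_F ≤ a_L and the follower starts braking later, the follower is never slower than the leader, so the closest approach is when both have stopped.
Minimum gap = 45.452 − 14.332 = 31.120 m.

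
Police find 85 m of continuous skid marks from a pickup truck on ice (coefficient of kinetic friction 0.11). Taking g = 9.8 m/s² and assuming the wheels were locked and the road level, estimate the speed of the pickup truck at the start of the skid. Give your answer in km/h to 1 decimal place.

Deceleration a = μg = 0.11 × 9.8 = 1.078 m/s².
v = √(2a·d) = √(2 × 1.078 × 85) = √183.260 = 13.5374 m/s.
= 13.5374 × 3.6 = 48.735 km/h.

Initial speed ≈ 48.7 km/h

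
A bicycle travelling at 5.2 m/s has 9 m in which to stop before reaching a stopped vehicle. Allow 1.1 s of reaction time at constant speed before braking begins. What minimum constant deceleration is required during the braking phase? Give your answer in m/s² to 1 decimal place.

Required deceleration ≈ 4.1 m/s²

Distance covered during reaction = 5.2000 × 1.1 = 5.720 m.
Distance available for braking: 9 − 5.720 = 3.280 m.
v² = 2a·d ⇒ a = v²/(2d) = 5.2000² / (2 × 3.280) = 27.040 / 6.560 = 4.1220 m/s².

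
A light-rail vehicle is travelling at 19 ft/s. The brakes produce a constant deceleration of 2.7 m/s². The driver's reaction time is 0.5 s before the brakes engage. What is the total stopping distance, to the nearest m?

19 ft/s × 0.3048 = 5.7912 m/s.
Reaction distance = v·t_r = 5.7912 × 0.5 = 2.896 m.
Braking distance = v²/(2a) = 5.7912² / (2 × 2.700) = 33.538 / 5.400 = 6.211 m.
Total = 2.896 + 6.211 = 9.107 m.

Total stopping distance ≈ 9 m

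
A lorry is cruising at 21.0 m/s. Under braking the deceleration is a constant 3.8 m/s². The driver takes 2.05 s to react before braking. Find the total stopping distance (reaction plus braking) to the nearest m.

Reaction distance = v·t_r = 21.0000 × 2.05 = 43.050 m.
Braking distance = v²/(2a) = 21.0000² / (2 × 3.800) = 441.000 / 7.600 = 58.026 m.
Total = 43.050 + 58.026 = 101.076 m.

Total stopping distance ≈ 101 m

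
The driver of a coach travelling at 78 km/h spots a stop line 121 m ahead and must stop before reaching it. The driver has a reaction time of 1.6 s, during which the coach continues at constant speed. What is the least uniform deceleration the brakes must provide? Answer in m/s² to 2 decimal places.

78 km/h ÷ 3.6 = 21.6667 m/s.
Distance covered during reaction = 21.6667 × 1.6 = 34.667 m.
Distance available for braking: 121 − 34.667 = 86.333 m.
v² = 2a·d ⇒ a = v²/(2d) = 21.6667² / (2 × 86.333) = 469.446 / 172.666 = 2.7188 m/s².

Required deceleration ≈ 2.72 m/s²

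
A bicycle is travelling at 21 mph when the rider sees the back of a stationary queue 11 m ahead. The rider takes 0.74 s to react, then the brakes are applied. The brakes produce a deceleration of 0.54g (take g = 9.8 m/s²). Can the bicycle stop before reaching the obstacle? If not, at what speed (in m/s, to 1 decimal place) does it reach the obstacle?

No — it strikes the obstacle at 6.7 m/s

21 mph × 0.44704 = 9.3878 m/s.
a = 0.54 × 9.8 = 5.292 m/s².
Reaction distance = 9.3878 × 0.74 = 6.947 m.
Braking distance needed to stop: v²/(2a) = 88.131 / 10.584 = 8.327 m, so total needed = 6.947 + 8.327 = 15.274 m > 11 m — it cannot stop.
Distance remaining when braking begins: 11 − 6.947 = 4.053 m.
v² = v₀² − 2a·d = 88.131 − 2 × 5.292 × 4.053 = 45.234 m²/s².
v = √45.234 = 6.726 m/s.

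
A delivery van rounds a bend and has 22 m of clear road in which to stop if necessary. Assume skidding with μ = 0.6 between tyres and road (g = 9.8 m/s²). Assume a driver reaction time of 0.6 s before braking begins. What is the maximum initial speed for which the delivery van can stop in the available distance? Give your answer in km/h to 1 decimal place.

a = μg = 0.6 × 9.8 = 5.880 m/s².
Stopping distance: v·t_r + v²/(2a) = 22 with t_r = 0.6 s and a = 5.880 m/s².
So v² + 7.056 v − 258.72 = 0.
Positive root: v = −a·t_r + √((a·t_r)² + 2a·d) = −3.528 + √(12.447 + 258.72) = 12.9391 m/s.
12.9391 m/s × 3.6 = 46.581 km/h.

Maximum speed ≈ 46.6 km/h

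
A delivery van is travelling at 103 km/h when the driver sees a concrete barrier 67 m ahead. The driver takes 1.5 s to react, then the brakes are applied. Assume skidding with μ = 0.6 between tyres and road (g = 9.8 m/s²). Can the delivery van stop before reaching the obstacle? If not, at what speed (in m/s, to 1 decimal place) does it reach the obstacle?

No — it strikes the obstacle at 23.1 m/s

103 km/h ÷ 3.6 = 28.6111 m/s.
a = μg = 0.6 × 9.8 = 5.880 m/s².
Reaction distance = 28.6111 × 1.5 = 42.917 m.
Braking distance needed to stop: v²/(2a) = 818.595 / 11.760 = 69.608 m, so total needed = 42.917 + 69.608 = 112.525 m > 67 m — it cannot stop.
Distance remaining when braking begins: 67 − 42.917 = 24.083 m.
v² = v₀² − 2a·d = 818.595 − 2 × 5.880 × 24.083 = 535.379 m²/s².
v = √535.379 = 23.138 m/s.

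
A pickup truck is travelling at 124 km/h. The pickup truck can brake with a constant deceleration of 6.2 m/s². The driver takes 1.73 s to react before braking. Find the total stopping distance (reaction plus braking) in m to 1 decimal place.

Total stopping distance ≈ 155.3 m

124 km/h ÷ 3.6 = 34.4444 m/s.
Reaction distance = v·t_r = 34.4444 × 1.73 = 59.589 m.
Braking distance = v²/(2a) = 34.4444² / (2 × 6.200) = 1186.417 / 12.400 = 95.679 m.
Total = 59.589 + 95.679 = 155.268 m.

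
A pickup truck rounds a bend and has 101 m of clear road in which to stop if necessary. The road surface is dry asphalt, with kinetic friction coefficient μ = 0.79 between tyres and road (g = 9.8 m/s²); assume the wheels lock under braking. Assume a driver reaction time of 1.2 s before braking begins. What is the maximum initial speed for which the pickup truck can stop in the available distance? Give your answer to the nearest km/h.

Maximum speed ≈ 113 km/h

a = μg = 0.79 × 9.8 = 7.742 m/s².
Stopping distance: v·t_r + v²/(2a) = 101 with t_r = 1.2 s and a = 7.742 m/s².
So v² + 18.581 v − 1563.88 = 0.
Positive root: v = −a·t_r + √((a·t_r)² + 2a·d) = −9.290 + √(86.304 + 1563.88) = 31.3325 m/s.
31.3325 m/s × 3.6 = 112.797 km/h.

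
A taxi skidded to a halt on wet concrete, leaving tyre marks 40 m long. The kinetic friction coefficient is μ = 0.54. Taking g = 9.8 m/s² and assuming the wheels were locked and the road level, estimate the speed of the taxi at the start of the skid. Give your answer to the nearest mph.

Deceleration a = μg = 0.54 × 9.8 = 5.292 m/s².
v = √(2a·d) = √(2 × 5.292 × 40) = √423.360 = 20.5757 m/s.
= 20.5757 ÷ 0.44704 = 46.027 mph.

Initial speed ≈ 46 mph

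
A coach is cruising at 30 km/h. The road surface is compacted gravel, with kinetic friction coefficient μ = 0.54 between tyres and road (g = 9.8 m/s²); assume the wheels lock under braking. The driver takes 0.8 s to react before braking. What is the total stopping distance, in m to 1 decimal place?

Total stopping distance ≈ 13.2 m

30 km/h ÷ 3.6 = 8.3333 m/s.
a = μg = 0.54 × 9.8 = 5.292 m/s².
Reaction distance = v·t_r = 8.3333 × 0.8 = 6.667 m.
Braking distance = v²/(2a) = 8.3333² / (2 × 5.292) = 69.444 / 10.584 = 6.561 m.
Total = 6.667 + 6.561 = 13.228 m.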